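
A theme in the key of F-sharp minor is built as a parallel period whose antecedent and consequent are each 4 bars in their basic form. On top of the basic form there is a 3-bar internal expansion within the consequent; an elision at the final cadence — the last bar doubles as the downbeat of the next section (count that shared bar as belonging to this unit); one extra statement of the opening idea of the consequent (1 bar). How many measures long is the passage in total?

Basic parallel period: 4 + 4 = 8 bars.
8 (basic form) + 3 (internal expansion) + 1 (extra statement) = 12.
The elision shares a bar with the next section but does not change this unit's count.

12 measures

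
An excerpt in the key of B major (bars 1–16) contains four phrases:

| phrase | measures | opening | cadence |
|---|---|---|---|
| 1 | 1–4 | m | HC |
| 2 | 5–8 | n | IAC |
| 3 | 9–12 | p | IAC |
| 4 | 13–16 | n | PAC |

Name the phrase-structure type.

Four phrases in two halves: the first half (mm. 1–8) ends with an imperfect authentic cadence, the second (mm. 9-16) with a perfect authentic cadence — a large antecedent–consequent pair, i.e. a double period.
Phrase 3 begins with different material from phrase 1, making it contrasting.

contrasting double period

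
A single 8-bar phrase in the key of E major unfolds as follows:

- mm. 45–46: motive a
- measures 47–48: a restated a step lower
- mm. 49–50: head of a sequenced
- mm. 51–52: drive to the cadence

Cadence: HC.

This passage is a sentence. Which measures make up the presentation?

measures 45–48

The presentation of a sentence is the basic idea (bars 45–46) plus its repetition (measures 47–48); the presentation is therefore mm. 45–48.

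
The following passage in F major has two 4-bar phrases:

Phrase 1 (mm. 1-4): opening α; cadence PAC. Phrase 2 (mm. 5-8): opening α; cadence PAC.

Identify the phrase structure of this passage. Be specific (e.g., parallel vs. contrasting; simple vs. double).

Both phrases have the same opening (α) and the same cadence (perfect authentic cadence): the second is a restatement, not a consequent, so this is a repeated phrase rather than a period.

repeated phrase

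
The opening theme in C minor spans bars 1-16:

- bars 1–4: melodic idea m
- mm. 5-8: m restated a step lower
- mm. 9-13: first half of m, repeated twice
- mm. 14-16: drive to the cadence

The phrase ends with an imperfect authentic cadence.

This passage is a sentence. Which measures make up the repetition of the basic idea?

measures 5–8

The presentation of a sentence is the basic idea (mm. 1–4) plus its repetition (mm. 5–8); the repetition of the basic idea is therefore measures 5-8.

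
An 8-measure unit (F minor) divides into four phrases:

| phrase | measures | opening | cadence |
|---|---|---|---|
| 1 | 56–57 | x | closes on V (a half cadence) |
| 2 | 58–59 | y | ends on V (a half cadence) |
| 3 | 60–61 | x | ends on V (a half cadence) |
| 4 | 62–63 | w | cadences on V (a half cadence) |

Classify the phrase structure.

phrase group

Phrase 4 ends with a half cadence, no stronger than phrase 2's half cadence, so the four phrases do not form a double period; nor do phrases 3–4 duplicate 1–2, so it is not a repeated period. With no phrase reaching a conclusive cadence, the passage is a phrase group.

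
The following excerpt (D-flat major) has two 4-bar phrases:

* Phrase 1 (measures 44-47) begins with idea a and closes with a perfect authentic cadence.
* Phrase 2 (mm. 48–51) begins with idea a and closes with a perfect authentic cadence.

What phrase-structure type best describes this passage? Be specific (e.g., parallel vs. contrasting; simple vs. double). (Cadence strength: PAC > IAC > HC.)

Both phrases have the same opening (a) and the same cadence (perfect authentic cadence): the second is a restatement, not a consequent, so this is a repeated phrase rather than a period.

repeated phrase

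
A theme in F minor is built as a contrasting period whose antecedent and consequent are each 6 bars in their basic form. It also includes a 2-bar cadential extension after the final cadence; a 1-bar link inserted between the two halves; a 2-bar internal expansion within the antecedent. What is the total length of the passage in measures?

Basic contrasting period: 6 + 6 = 12 bars.
12 (basic form) + 2 (cadential extension) + 1 (link) + 2 (internal expansion) = 17.

17 measures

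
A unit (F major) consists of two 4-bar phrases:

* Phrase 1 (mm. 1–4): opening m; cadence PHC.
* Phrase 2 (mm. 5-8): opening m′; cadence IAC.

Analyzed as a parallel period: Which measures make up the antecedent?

The antecedent is the phrase ending with the weaker cadence (Phrygian half cadence, phrase 1) and the consequent the one ending more conclusively (imperfect authentic cadence, phrase 2); the antecedent is measures 1–4.

measures 1–4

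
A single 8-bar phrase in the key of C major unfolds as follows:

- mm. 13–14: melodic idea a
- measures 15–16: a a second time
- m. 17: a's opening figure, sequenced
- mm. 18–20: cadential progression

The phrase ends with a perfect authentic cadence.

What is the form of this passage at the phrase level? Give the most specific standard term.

sentence

Basic idea (mm. 13–14) + its repetition (mm. 15–16) form the presentation; fragmentation and cadence (mm. 17–20) form the continuation — the 8-bar whole is a sentence.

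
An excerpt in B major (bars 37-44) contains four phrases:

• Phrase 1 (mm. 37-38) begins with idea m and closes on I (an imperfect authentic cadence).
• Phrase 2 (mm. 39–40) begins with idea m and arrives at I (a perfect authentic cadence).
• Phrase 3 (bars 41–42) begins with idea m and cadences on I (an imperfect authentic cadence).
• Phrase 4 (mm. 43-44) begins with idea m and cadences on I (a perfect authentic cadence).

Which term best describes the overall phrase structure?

repeated period

The cadence pattern IAC–PAC–IAC–PAC is weak–strong twice, and phrases 3–4 restate phrases 1–2: a period heard twice, not a double period (which would end weakly at phrase 2).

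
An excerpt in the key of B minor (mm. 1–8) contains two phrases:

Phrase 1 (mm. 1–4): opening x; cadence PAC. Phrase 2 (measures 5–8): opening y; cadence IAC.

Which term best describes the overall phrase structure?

phrase group

The second phrase closes with an imperfect authentic cadence, which is not stronger than the first phrase's perfect authentic cadence; without a weak→strong cadential pair there is no antecedent–consequent relationship, so this is a phrase group rather than a period.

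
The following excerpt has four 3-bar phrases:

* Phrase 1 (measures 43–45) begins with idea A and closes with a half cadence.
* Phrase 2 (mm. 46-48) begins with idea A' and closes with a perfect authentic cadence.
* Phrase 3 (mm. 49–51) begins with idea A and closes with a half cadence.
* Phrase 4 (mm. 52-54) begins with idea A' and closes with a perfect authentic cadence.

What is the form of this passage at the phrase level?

The cadence pattern HC–PAC–HC–PAC is weak–strong twice, and phrases 3–4 restate phrases 1–2: a period heard twice, not a double period (which would end weakly at phrase 2).

repeated period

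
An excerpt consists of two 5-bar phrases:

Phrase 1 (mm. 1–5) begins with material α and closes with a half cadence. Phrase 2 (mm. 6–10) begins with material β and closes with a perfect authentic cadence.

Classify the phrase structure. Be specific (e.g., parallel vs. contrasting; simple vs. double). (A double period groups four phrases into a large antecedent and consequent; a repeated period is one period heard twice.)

contrasting period

Phrase 1 ends with a half cadence (weaker) and phrase 2 with a perfect authentic cadence (stronger): antecedent + consequent = a period.
The two phrases open with different material (α / β), so the period is contrasting.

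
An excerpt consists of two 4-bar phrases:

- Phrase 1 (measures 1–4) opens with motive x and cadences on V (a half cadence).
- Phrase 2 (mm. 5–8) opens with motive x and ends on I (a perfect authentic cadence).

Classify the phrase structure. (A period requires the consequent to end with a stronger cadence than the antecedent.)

Phrase 1 ends with a half cadence (weaker) and phrase 2 with a perfect authentic cadence (stronger): antecedent + consequent = a period.
The two phrases open with the same material (x / x), so the period is parallel.

parallel period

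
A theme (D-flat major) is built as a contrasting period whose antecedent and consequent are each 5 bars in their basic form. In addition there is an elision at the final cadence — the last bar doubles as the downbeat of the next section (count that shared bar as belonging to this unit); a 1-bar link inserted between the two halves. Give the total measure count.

11 measures

Basic contrasting period: 5 + 5 = 10 bars.
10 (basic form) + 1 (link) = 11.
The elision shares a bar with the next section but does not change this unit's count.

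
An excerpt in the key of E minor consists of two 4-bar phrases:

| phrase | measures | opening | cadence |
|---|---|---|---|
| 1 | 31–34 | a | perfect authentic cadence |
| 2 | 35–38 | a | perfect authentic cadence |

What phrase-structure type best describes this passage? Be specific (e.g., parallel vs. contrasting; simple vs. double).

Both phrases have the same opening (a) and the same cadence (perfect authentic cadence): the second is a restatement, not a consequent, so this is a repeated phrase rather than a period.

repeated phrase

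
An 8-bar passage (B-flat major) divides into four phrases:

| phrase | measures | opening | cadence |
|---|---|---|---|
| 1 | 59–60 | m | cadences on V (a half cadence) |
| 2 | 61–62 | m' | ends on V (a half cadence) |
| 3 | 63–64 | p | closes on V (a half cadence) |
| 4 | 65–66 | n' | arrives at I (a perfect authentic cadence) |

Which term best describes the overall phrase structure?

Four phrases in two halves: the first half (mm. 59–62) ends with a half cadence, the second (mm. 63–66) with a perfect authentic cadence — a large antecedent–consequent pair, i.e. a double period.
Phrase 3 begins with different material from phrase 1, making it contrasting.

contrasting double period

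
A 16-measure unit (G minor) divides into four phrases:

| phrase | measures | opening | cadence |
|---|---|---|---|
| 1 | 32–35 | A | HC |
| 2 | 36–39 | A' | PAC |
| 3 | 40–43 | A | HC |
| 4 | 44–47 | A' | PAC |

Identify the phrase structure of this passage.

The cadence pattern HC–PAC–HC–PAC is weak–strong twice, and phrases 3–4 restate phrases 1–2: a period heard twice, not a double period (which would end weakly at phrase 2).

repeated period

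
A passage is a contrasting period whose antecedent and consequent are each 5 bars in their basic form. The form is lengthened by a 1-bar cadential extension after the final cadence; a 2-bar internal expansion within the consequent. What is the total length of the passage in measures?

13 measures

Basic contrasting period: 5 + 5 = 10 bars.
10 (basic form) + 1 (cadential extension) + 2 (internal expansion) = 13.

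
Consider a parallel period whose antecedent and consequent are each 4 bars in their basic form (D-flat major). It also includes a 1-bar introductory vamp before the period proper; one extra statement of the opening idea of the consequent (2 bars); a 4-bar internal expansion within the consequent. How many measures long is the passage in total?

Basic parallel period: 4 + 4 = 8 bars.
8 (basic form) + 1 (introduction) + 2 (extra statement) + 4 (internal expansion) = 15.

15 measures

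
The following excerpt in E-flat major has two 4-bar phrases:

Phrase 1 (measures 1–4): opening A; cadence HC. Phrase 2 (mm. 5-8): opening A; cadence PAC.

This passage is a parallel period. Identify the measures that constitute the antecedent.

The antecedent is the phrase ending with the weaker cadence (half cadence, phrase 1) and the consequent the one ending more conclusively (perfect authentic cadence, phrase 2); the antecedent is bars 1–4.

measures 1–4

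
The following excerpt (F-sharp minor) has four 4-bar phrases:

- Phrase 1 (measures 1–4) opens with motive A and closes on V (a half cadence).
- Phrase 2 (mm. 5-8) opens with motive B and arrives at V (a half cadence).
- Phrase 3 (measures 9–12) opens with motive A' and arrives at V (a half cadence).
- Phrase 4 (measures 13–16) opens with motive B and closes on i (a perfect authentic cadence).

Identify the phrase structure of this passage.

Four phrases in two halves: the first half (mm. 1–8) ends with a half cadence, the second (mm. 9–16) with a perfect authentic cadence — a large antecedent–consequent pair, i.e. a double period.
Phrase 3 begins with the same material as phrase 1, making it parallel.

parallel double period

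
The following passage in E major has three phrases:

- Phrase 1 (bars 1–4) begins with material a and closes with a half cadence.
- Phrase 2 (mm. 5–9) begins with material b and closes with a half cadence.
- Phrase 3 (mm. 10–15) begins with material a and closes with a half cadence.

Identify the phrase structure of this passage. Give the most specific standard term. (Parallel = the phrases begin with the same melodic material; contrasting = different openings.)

The final phrase closes with a half cadence, which is not stronger than the preceding half cadence; the 3 phrases lack an overall antecedent–consequent design and so form a phrase group.

phrase group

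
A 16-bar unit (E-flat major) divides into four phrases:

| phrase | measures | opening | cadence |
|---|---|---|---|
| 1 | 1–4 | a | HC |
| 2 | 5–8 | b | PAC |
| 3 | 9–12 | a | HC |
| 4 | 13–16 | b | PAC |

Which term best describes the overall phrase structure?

repeated period

The cadence pattern HC–PAC–HC–PAC is weak–strong twice, and phrases 3–4 restate phrases 1–2: a period heard twice, not a double period (which would end weakly at phrase 2).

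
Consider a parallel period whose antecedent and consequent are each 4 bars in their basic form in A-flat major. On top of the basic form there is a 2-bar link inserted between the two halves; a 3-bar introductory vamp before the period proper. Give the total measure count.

Basic parallel period: 4 + 4 = 8 bars.
8 (basic form) + 2 (link) + 3 (introduction) = 13.

13 measures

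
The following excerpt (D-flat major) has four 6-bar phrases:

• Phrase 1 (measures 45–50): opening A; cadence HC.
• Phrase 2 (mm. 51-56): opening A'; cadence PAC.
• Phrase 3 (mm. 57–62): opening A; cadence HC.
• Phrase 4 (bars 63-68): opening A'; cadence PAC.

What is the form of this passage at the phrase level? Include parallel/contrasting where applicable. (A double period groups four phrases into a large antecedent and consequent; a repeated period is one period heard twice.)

The cadence pattern HC–PAC–HC–PAC is weak–strong twice, and phrases 3–4 restate phrases 1–2: a period heard twice, not a double period (which would end weakly at phrase 2).

repeated period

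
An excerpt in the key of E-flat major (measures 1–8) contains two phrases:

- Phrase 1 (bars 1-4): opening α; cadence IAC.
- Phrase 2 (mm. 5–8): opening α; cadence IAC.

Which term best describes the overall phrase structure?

repeated phrase

Both phrases have the same opening (α) and the same cadence (imperfect authentic cadence): the second is a restatement, not a consequent, so this is a repeated phrase rather than a period.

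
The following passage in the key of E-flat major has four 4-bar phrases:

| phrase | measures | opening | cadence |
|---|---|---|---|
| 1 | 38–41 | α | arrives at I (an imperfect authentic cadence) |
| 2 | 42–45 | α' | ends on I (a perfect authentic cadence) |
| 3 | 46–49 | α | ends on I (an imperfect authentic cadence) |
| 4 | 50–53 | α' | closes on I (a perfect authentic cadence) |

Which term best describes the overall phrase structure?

repeated period

The cadence pattern IAC–PAC–IAC–PAC is weak–strong twice, and phrases 3–4 restate phrases 1–2: a period heard twice, not a double period (which would end weakly at phrase 2).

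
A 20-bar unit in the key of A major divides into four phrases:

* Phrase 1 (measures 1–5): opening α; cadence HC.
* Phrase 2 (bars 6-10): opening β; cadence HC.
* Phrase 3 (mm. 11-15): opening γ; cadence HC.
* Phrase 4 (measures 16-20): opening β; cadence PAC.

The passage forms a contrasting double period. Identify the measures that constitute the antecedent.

measures 1–10

In a double period the four phrases pair into a large antecedent (phrases 1–2, ending half cadence) and a large consequent (phrases 3–4, ending perfect authentic cadence). The antecedent spans mm. 1–10.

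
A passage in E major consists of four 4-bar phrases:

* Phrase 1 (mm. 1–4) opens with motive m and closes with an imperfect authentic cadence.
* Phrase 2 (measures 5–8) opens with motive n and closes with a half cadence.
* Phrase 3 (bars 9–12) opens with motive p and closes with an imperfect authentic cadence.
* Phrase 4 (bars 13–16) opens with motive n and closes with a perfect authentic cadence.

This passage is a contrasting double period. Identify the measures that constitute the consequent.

In a double period the four phrases pair into a large antecedent (phrases 1–2, ending half cadence) and a large consequent (phrases 3–4, ending perfect authentic cadence). The consequent spans mm. 9–16.

measures 9–16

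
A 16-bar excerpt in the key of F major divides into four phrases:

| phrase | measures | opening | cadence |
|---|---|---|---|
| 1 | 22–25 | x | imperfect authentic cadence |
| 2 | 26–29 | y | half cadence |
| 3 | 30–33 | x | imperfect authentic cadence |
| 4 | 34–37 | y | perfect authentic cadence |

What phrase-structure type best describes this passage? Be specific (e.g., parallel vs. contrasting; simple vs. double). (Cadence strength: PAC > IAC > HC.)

Four phrases in two halves: the first half (mm. 22-29) ends with a half cadence, the second (mm. 30–37) with a perfect authentic cadence — a large antecedent–consequent pair, i.e. a double period.
Phrase 3 begins with the same material as phrase 1, making it parallel.

parallel double period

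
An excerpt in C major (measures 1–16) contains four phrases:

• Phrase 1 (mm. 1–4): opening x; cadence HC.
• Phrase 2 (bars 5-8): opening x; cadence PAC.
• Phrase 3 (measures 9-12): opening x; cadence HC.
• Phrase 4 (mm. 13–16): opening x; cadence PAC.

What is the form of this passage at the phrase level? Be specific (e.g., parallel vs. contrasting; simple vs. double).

repeated period

The cadence pattern HC–PAC–HC–PAC is weak–strong twice, and phrases 3–4 restate phrases 1–2: a period heard twice, not a double period (which would end weakly at phrase 2).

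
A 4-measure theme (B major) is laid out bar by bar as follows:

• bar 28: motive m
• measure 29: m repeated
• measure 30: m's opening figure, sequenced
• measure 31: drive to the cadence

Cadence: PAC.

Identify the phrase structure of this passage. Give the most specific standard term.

Basic idea (bar 28) + its repetition (measure 29) form the presentation; fragmentation and cadence (bars 30–31) form the continuation — the 4-bar whole is a sentence.

sentence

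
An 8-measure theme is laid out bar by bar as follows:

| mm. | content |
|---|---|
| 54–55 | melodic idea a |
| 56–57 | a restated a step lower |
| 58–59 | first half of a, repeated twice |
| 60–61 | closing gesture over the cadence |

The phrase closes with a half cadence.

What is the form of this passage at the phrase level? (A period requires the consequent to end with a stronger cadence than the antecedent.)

sentence

Basic idea (measures 54–55) + its repetition (measures 56-57) form the presentation; fragmentation and cadence (mm. 58–61) form the continuation — the 8-bar whole is a sentence.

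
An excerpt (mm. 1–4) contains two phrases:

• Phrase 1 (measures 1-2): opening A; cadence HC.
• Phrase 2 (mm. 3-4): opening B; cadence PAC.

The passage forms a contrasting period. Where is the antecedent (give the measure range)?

measures 1–2

The antecedent is the phrase ending with the weaker cadence (half cadence, phrase 1) and the consequent the one ending more conclusively (perfect authentic cadence, phrase 2); the antecedent is mm. 1–2.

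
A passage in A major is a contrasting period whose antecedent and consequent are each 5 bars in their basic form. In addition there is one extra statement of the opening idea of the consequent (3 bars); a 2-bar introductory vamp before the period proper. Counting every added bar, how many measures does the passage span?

15 measures

Basic contrasting period: 5 + 5 = 10 bars.
10 (basic form) + 3 (extra statement) + 2 (introduction) = 15.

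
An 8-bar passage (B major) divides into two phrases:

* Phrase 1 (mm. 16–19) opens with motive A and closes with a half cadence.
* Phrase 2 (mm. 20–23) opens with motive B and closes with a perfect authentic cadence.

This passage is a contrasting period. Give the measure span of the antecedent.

measures 16–19

The antecedent is the phrase ending with the weaker cadence (half cadence, phrase 1) and the consequent the one ending more conclusively (perfect authentic cadence, phrase 2); the antecedent is bars 16-19.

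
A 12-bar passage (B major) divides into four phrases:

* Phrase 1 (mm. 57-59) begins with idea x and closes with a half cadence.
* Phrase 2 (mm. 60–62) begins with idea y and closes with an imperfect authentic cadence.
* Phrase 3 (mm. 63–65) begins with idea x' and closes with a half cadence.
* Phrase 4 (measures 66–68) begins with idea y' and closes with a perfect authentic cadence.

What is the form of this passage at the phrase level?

parallel double period

Four phrases in two halves: the first half (bars 57-62) ends with an imperfect authentic cadence, the second (mm. 63–68) with a perfect authentic cadence — a large antecedent–consequent pair, i.e. a double period.
Phrase 3 begins with the same material as phrase 1, making it parallel.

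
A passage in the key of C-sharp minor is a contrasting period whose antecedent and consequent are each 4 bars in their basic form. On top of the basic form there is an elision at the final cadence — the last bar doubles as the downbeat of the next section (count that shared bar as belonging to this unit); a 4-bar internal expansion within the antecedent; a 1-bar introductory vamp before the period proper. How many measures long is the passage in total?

Basic contrasting period: 4 + 4 = 8 bars.
8 (basic form) + 4 (internal expansion) + 1 (introduction) = 13.
The elision shares a bar with the next section but does not change this unit's count.

13 measures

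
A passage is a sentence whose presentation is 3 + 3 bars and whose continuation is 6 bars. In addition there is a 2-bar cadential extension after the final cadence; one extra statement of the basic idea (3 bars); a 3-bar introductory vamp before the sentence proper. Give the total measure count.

20 measures

Basic sentence: 3 + 3 + 6 = 12 bars.
12 (basic form) + 2 (cadential extension) + 3 (extra statement) + 3 (introduction) = 20.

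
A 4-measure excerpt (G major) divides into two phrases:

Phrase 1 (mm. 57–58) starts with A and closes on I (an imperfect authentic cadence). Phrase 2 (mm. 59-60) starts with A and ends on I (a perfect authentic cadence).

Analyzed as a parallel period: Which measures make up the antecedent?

measures 57–58

The antecedent is the phrase ending with the weaker cadence (imperfect authentic cadence, phrase 1) and the consequent the one ending more conclusively (perfect authentic cadence, phrase 2); the antecedent is mm. 57–58.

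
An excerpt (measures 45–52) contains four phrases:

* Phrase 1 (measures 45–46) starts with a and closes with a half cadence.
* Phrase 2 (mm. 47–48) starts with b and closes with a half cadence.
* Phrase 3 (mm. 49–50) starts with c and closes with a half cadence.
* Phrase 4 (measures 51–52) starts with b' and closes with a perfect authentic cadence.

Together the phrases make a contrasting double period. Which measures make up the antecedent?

measures 45–48

In a double period the first pair of phrases (ending half cadence) is the large antecedent and the second pair (ending perfect authentic cadence) is the large consequent; the antecedent is measures 45–48.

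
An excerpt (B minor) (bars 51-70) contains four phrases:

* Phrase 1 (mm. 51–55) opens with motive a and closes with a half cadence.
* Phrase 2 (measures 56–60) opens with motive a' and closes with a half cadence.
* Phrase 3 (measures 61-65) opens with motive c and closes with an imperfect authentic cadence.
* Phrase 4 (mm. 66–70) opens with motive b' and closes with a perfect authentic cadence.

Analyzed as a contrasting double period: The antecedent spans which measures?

In a double period the four phrases pair into a large antecedent (phrases 1–2, ending half cadence) and a large consequent (phrases 3–4, ending perfect authentic cadence). The antecedent spans measures 51–60.

measures 51–60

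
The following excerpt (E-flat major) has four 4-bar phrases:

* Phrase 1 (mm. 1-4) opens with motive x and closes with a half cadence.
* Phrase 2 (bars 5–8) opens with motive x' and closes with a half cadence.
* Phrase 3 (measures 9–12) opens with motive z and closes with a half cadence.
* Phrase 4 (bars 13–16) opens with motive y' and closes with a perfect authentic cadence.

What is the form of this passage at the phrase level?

contrasting double period

Four phrases in two halves: the first half (mm. 1–8) ends with a half cadence, the second (bars 9-16) with a perfect authentic cadence — a large antecedent–consequent pair, i.e. a double period.
Phrase 3 begins with different material from phrase 1, making it contrasting.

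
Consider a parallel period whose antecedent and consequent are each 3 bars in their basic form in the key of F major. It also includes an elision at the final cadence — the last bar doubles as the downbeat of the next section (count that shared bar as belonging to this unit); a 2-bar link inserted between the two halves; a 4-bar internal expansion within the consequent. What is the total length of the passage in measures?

Basic parallel period: 3 + 3 = 6 bars.
6 (basic form) + 2 (link) + 4 (internal expansion) = 12.
The elision shares a bar with the next section but does not change this unit's count.

12 measures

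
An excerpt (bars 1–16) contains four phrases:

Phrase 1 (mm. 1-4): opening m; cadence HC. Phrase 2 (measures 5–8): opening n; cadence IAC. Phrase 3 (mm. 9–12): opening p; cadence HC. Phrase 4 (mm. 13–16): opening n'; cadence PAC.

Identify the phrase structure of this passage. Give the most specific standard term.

contrasting double period

Four phrases in two halves: the first half (measures 1-8) ends with an imperfect authentic cadence, the second (bars 9-16) with a perfect authentic cadence — a large antecedent–consequent pair, i.e. a double period.
Phrase 3 begins with different material from phrase 1, making it contrasting.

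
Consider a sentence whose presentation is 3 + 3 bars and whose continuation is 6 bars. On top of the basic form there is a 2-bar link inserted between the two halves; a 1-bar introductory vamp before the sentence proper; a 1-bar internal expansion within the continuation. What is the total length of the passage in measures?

16 measures

Basic sentence: 3 + 3 + 6 = 12 bars.
12 (basic form) + 2 (link) + 1 (introduction) + 1 (internal expansion) = 16.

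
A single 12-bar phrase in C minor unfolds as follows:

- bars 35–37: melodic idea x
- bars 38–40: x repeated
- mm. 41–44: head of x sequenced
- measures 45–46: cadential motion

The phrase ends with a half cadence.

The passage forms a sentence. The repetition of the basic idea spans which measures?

The presentation of a sentence is the basic idea (measures 35-37) plus its repetition (mm. 38–40); the repetition of the basic idea is therefore measures 38-40.

measures 38–40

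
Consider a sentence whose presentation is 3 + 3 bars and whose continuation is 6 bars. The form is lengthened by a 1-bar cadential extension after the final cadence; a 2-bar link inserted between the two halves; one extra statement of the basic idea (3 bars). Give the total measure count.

Basic sentence: 3 + 3 + 6 = 12 bars.
12 (basic form) + 1 (cadential extension) + 2 (link) + 3 (extra statement) = 18.

18 measures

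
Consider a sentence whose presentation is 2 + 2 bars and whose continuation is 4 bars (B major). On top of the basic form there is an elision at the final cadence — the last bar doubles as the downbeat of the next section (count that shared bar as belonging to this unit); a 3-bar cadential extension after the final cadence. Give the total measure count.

11 measures

Basic sentence: 2 + 2 + 4 = 8 bars.
8 (basic form) + 3 (cadential extension) = 11.
The elision shares a bar with the next section but does not change this unit's count.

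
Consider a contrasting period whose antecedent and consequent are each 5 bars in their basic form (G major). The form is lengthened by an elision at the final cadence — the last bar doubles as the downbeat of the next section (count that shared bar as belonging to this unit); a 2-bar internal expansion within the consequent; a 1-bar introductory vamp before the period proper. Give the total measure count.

Basic contrasting period: 5 + 5 = 10 bars.
10 (basic form) + 2 (internal expansion) + 1 (introduction) = 13.
The elision shares a bar with the next section but does not change this unit's count.

13 measures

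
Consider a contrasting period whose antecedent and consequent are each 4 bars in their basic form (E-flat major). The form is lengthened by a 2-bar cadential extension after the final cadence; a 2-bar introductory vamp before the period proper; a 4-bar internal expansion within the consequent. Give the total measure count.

16 measures

Basic contrasting period: 4 + 4 = 8 bars.
8 (basic form) + 2 (cadential extension) + 2 (introduction) + 4 (internal expansion) = 16.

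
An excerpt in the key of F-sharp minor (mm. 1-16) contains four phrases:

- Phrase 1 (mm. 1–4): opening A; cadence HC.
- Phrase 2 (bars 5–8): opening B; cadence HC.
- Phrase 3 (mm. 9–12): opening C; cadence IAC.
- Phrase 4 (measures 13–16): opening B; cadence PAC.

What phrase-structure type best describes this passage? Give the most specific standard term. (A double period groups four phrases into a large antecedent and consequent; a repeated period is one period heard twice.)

contrasting double period

Four phrases in two halves: the first half (bars 1–8) ends with a half cadence, the second (bars 9–16) with a perfect authentic cadence — a large antecedent–consequent pair, i.e. a double period.
Phrase 3 begins with different material from phrase 1, making it contrasting.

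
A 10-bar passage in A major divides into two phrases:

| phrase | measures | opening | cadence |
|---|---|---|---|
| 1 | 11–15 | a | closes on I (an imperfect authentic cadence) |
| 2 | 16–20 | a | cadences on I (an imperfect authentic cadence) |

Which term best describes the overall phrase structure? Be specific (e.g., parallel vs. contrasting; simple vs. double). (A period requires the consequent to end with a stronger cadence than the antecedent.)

repeated phrase

Both phrases have the same opening (a) and the same cadence (imperfect authentic cadence): the second is a restatement, not a consequent, so this is a repeated phrase rather than a period.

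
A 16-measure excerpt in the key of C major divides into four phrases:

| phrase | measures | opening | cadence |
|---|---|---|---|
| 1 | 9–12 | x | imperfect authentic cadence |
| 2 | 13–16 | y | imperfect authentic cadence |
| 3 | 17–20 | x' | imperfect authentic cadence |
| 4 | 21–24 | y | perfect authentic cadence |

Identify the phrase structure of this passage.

Four phrases in two halves: the first half (mm. 9–16) ends with an imperfect authentic cadence, the second (mm. 17–24) with a perfect authentic cadence — a large antecedent–consequent pair, i.e. a double period.
Phrase 3 begins with the same material as phrase 1, making it parallel.

parallel double period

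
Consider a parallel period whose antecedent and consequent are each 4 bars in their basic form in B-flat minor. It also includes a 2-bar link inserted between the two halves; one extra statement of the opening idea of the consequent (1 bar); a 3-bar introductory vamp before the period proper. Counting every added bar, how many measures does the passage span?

Basic parallel period: 4 + 4 = 8 bars.
8 (basic form) + 2 (link) + 1 (extra statement) + 3 (introduction) = 14.

14 measures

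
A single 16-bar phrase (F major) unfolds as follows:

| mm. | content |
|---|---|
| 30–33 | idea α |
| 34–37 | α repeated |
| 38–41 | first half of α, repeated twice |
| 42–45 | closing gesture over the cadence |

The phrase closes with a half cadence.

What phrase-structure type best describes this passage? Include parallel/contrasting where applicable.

sentence

Basic idea (bars 30–33) + its repetition (mm. 34–37) form the presentation; fragmentation and cadence (bars 38–45) form the continuation — the 16-bar whole is a sentence.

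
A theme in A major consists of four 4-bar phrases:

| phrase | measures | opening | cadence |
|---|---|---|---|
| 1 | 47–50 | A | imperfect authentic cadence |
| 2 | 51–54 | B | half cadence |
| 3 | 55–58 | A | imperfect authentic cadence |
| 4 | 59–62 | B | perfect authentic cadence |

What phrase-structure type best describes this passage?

Four phrases in two halves: the first half (bars 47-54) ends with a half cadence, the second (mm. 55–62) with a perfect authentic cadence — a large antecedent–consequent pair, i.e. a double period.
Phrase 3 begins with the same material as phrase 1, making it parallel.

parallel double period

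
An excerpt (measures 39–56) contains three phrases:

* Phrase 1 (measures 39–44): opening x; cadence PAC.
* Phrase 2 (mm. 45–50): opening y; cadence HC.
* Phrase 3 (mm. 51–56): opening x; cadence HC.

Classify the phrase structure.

The final phrase closes with a half cadence, which is not stronger than the preceding half cadence; the 3 phrases lack an overall antecedent–consequent design and so form a phrase group.

phrase group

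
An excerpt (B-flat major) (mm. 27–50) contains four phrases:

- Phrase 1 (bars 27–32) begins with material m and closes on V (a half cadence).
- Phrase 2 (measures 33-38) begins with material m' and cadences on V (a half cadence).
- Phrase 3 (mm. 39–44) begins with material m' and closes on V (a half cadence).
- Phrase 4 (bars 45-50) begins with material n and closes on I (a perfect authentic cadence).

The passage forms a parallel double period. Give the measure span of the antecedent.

In a double period the first pair of phrases (ending half cadence) is the large antecedent and the second pair (ending perfect authentic cadence) is the large consequent; the antecedent is measures 27–38.

measures 27–38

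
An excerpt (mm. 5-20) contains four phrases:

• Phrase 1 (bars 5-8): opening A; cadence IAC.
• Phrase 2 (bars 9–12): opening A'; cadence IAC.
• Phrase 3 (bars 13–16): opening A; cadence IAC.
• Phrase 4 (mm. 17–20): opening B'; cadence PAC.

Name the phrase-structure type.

Four phrases in two halves: the first half (mm. 5–12) ends with an imperfect authentic cadence, the second (mm. 13-20) with a perfect authentic cadence — a large antecedent–consequent pair, i.e. a double period.
Phrase 3 begins with the same material as phrase 1, making it parallel.

parallel double period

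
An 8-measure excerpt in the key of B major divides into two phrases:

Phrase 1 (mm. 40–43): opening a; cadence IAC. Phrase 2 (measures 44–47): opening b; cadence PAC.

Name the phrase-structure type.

Phrase 1 ends with an imperfect authentic cadence (weaker) and phrase 2 with a perfect authentic cadence (stronger): antecedent + consequent = a period.
The two phrases open with different material (a / b), so the period is contrasting.

contrasting period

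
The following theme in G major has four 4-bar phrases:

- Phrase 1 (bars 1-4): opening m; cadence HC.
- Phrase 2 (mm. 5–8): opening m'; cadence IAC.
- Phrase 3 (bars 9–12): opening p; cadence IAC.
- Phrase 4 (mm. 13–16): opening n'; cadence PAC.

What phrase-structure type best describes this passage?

Four phrases in two halves: the first half (bars 1–8) ends with an imperfect authentic cadence, the second (mm. 9–16) with a perfect authentic cadence — a large antecedent–consequent pair, i.e. a double period.
Phrase 3 begins with different material from phrase 1, making it contrasting.

contrasting double period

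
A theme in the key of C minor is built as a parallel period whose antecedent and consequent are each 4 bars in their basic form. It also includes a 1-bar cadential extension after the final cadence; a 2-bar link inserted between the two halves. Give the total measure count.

11 measures

Basic parallel period: 4 + 4 = 8 bars.
8 (basic form) + 1 (cadential extension) + 2 (link) = 11.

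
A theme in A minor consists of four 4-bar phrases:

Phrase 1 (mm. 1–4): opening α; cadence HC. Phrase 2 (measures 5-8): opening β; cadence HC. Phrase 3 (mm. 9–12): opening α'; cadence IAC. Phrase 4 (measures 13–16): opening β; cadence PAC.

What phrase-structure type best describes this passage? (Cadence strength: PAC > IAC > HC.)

Four phrases in two halves: the first half (mm. 1-8) ends with a half cadence, the second (measures 9-16) with a perfect authentic cadence — a large antecedent–consequent pair, i.e. a double period.
Phrase 3 begins with the same material as phrase 1, making it parallel.

parallel double period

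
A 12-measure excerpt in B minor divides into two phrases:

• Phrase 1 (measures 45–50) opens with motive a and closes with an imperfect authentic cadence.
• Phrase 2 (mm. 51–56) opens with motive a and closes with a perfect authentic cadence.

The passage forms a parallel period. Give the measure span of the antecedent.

The antecedent is the phrase ending with the weaker cadence (imperfect authentic cadence, phrase 1) and the consequent the one ending more conclusively (perfect authentic cadence, phrase 2); the antecedent is mm. 45–50.

measures 45–50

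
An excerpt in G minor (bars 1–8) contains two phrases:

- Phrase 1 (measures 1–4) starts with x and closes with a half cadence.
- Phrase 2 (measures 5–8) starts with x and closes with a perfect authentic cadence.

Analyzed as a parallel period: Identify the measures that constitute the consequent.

measures 5–8

The antecedent is the phrase ending with the weaker cadence (half cadence, phrase 1) and the consequent the one ending more conclusively (perfect authentic cadence, phrase 2); the consequent is measures 5–8.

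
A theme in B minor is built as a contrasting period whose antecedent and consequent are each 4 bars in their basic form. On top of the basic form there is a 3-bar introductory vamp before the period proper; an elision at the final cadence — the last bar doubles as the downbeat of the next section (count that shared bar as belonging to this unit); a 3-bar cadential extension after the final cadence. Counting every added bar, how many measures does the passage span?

14 measures

Basic contrasting period: 4 + 4 = 8 bars.
8 (basic form) + 3 (introduction) + 3 (cadential extension) = 14.
The elision shares a bar with the next section but does not change this unit's count.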